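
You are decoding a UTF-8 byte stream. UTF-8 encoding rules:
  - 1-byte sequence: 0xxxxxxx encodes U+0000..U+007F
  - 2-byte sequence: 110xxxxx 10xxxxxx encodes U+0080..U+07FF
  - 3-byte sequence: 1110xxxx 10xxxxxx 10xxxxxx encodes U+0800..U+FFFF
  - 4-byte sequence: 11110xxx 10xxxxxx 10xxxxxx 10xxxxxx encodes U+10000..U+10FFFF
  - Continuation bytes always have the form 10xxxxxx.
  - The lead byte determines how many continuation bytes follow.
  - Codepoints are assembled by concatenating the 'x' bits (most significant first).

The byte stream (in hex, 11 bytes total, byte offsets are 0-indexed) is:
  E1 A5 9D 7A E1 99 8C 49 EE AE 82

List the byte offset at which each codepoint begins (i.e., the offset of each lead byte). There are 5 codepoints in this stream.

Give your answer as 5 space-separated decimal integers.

Answer: 0 3 4 7 8

Derivation:
Byte[0]=E1: 3-byte lead, need 2 cont bytes. acc=0x1
Byte[1]=A5: continuation. acc=(acc<<6)|0x25=0x65
Byte[2]=9D: continuation. acc=(acc<<6)|0x1D=0x195D
Completed: cp=U+195D (starts at byte 0)
Byte[3]=7A: 1-byte ASCII. cp=U+007A
Byte[4]=E1: 3-byte lead, need 2 cont bytes. acc=0x1
Byte[5]=99: continuation. acc=(acc<<6)|0x19=0x59
Byte[6]=8C: continuation. acc=(acc<<6)|0x0C=0x164C
Completed: cp=U+164C (starts at byte 4)
Byte[7]=49: 1-byte ASCII. cp=U+0049
Byte[8]=EE: 3-byte lead, need 2 cont bytes. acc=0xE
Byte[9]=AE: continuation. acc=(acc<<6)|0x2E=0x3AE
Byte[10]=82: continuation. acc=(acc<<6)|0x02=0xEB82
Completed: cp=U+EB82 (starts at byte 8)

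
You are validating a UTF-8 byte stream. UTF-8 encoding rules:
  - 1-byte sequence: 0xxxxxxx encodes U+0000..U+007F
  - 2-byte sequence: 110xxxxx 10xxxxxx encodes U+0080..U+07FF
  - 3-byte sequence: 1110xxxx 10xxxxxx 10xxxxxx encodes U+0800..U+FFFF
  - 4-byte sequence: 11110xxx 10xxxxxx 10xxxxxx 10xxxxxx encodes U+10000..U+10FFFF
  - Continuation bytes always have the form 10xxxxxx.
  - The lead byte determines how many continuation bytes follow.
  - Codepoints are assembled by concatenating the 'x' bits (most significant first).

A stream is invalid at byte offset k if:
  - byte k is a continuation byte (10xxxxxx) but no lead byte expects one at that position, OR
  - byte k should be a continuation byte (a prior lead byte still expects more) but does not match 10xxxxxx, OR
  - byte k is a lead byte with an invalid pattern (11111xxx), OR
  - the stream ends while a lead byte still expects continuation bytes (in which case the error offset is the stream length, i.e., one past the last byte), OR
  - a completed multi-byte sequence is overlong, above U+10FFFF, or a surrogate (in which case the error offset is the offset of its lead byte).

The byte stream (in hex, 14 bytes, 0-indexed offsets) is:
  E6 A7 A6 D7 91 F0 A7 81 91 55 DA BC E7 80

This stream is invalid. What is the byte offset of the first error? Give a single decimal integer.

Byte[0]=E6: 3-byte lead, need 2 cont bytes. acc=0x6
Byte[1]=A7: continuation. acc=(acc<<6)|0x27=0x1A7
Byte[2]=A6: continuation. acc=(acc<<6)|0x26=0x69E6
Completed: cp=U+69E6 (starts at byte 0)
Byte[3]=D7: 2-byte lead, need 1 cont bytes. acc=0x17
Byte[4]=91: continuation. acc=(acc<<6)|0x11=0x5D1
Completed: cp=U+05D1 (starts at byte 3)
Byte[5]=F0: 4-byte lead, need 3 cont bytes. acc=0x0
Byte[6]=A7: continuation. acc=(acc<<6)|0x27=0x27
Byte[7]=81: continuation. acc=(acc<<6)|0x01=0x9C1
Byte[8]=91: continuation. acc=(acc<<6)|0x11=0x27051
Completed: cp=U+27051 (starts at byte 5)
Byte[9]=55: 1-byte ASCII. cp=U+0055
Byte[10]=DA: 2-byte lead, need 1 cont bytes. acc=0x1A
Byte[11]=BC: continuation. acc=(acc<<6)|0x3C=0x6BC
Completed: cp=U+06BC (starts at byte 10)
Byte[12]=E7: 3-byte lead, need 2 cont bytes. acc=0x7
Byte[13]=80: continuation. acc=(acc<<6)|0x00=0x1C0
Byte[14]: stream ended, expected continuation. INVALID

Answer: 14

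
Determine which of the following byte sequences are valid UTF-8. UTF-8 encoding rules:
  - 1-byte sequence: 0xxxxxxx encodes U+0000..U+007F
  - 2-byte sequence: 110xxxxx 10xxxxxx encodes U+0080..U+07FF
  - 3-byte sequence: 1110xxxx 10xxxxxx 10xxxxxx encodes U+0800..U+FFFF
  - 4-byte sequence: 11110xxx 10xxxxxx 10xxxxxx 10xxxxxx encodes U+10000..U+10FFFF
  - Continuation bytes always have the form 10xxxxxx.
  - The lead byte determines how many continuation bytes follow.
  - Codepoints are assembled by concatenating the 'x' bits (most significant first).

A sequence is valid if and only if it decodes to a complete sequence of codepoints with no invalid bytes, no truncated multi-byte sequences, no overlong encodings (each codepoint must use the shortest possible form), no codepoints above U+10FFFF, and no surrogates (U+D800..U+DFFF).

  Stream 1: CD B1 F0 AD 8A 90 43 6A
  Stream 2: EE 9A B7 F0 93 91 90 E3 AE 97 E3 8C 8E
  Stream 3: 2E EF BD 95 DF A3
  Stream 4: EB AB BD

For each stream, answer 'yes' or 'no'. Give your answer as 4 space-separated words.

Stream 1: decodes cleanly. VALID
Stream 2: decodes cleanly. VALID
Stream 3: decodes cleanly. VALID
Stream 4: decodes cleanly. VALID

Answer: yes yes yes yes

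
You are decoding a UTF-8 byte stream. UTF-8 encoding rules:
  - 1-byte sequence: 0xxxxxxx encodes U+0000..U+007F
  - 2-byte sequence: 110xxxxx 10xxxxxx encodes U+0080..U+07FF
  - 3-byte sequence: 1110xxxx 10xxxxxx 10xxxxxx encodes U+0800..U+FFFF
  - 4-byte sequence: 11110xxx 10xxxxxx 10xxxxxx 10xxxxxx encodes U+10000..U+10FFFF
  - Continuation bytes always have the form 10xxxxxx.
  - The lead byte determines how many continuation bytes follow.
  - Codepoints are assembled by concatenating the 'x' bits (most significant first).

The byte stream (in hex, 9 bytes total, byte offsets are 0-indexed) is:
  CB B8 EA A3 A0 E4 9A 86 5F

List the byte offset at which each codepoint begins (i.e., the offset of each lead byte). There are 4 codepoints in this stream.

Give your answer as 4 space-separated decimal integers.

Byte[0]=CB: 2-byte lead, need 1 cont bytes. acc=0xB
Byte[1]=B8: continuation. acc=(acc<<6)|0x38=0x2F8
Completed: cp=U+02F8 (starts at byte 0)
Byte[2]=EA: 3-byte lead, need 2 cont bytes. acc=0xA
Byte[3]=A3: continuation. acc=(acc<<6)|0x23=0x2A3
Byte[4]=A0: continuation. acc=(acc<<6)|0x20=0xA8E0
Completed: cp=U+A8E0 (starts at byte 2)
Byte[5]=E4: 3-byte lead, need 2 cont bytes. acc=0x4
Byte[6]=9A: continuation. acc=(acc<<6)|0x1A=0x11A
Byte[7]=86: continuation. acc=(acc<<6)|0x06=0x4686
Completed: cp=U+4686 (starts at byte 5)
Byte[8]=5F: 1-byte ASCII. cp=U+005F

Answer: 0 2 5 8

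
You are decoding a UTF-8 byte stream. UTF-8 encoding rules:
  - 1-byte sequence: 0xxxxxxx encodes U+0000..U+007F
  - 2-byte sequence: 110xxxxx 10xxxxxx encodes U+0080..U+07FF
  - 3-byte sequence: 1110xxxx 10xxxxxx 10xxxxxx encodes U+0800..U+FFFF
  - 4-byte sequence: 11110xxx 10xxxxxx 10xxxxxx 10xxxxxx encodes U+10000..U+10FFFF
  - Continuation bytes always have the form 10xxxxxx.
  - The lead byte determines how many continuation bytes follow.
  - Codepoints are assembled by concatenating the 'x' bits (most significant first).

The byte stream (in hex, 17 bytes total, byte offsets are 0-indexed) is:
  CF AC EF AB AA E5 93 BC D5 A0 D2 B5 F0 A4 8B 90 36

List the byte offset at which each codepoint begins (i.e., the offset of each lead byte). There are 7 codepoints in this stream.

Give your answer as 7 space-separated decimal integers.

Byte[0]=CF: 2-byte lead, need 1 cont bytes. acc=0xF
Byte[1]=AC: continuation. acc=(acc<<6)|0x2C=0x3EC
Completed: cp=U+03EC (starts at byte 0)
Byte[2]=EF: 3-byte lead, need 2 cont bytes. acc=0xF
Byte[3]=AB: continuation. acc=(acc<<6)|0x2B=0x3EB
Byte[4]=AA: continuation. acc=(acc<<6)|0x2A=0xFAEA
Completed: cp=U+FAEA (starts at byte 2)
Byte[5]=E5: 3-byte lead, need 2 cont bytes. acc=0x5
Byte[6]=93: continuation. acc=(acc<<6)|0x13=0x153
Byte[7]=BC: continuation. acc=(acc<<6)|0x3C=0x54FC
Completed: cp=U+54FC (starts at byte 5)
Byte[8]=D5: 2-byte lead, need 1 cont bytes. acc=0x15
Byte[9]=A0: continuation. acc=(acc<<6)|0x20=0x560
Completed: cp=U+0560 (starts at byte 8)
Byte[10]=D2: 2-byte lead, need 1 cont bytes. acc=0x12
Byte[11]=B5: continuation. acc=(acc<<6)|0x35=0x4B5
Completed: cp=U+04B5 (starts at byte 10)
Byte[12]=F0: 4-byte lead, need 3 cont bytes. acc=0x0
Byte[13]=A4: continuation. acc=(acc<<6)|0x24=0x24
Byte[14]=8B: continuation. acc=(acc<<6)|0x0B=0x90B
Byte[15]=90: continuation. acc=(acc<<6)|0x10=0x242D0
Completed: cp=U+242D0 (starts at byte 12)
Byte[16]=36: 1-byte ASCII. cp=U+0036

Answer: 0 2 5 8 10 12 16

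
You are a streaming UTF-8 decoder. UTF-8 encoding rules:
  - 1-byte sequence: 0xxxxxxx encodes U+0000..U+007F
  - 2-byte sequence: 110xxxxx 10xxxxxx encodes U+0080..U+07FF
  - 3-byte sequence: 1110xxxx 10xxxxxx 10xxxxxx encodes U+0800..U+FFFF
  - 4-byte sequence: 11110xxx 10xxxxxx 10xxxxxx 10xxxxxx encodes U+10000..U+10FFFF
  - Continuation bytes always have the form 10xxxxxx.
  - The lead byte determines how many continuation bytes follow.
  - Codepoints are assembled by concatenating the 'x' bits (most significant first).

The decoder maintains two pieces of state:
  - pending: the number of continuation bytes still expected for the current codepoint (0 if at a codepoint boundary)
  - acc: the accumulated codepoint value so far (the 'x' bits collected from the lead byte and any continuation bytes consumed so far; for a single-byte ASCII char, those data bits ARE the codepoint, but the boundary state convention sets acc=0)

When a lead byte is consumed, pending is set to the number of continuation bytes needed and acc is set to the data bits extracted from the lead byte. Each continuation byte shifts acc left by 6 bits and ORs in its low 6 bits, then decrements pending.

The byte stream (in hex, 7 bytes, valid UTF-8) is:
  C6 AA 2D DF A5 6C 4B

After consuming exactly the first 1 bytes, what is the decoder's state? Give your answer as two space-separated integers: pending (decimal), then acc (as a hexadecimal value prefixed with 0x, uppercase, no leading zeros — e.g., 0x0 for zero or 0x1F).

Answer: 1 0x6

Derivation:
Byte[0]=C6: 2-byte lead. pending=1, acc=0x6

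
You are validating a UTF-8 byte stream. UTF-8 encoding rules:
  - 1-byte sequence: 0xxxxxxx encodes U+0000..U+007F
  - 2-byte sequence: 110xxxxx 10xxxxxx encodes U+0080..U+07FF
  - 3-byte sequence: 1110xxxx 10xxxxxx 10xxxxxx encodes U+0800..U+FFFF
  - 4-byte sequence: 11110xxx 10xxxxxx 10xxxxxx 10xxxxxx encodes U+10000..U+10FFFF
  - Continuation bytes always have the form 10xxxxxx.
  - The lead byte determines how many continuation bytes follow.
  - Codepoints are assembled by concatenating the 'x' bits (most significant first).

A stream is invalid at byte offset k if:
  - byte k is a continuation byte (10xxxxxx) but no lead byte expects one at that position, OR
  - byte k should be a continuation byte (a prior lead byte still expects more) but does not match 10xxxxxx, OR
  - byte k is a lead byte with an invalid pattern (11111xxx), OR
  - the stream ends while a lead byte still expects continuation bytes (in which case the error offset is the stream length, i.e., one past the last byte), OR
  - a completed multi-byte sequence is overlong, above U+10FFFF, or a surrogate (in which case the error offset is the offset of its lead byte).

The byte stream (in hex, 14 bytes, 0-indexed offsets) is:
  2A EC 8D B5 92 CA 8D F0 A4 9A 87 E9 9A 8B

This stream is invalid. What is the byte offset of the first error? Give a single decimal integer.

Answer: 4

Derivation:
Byte[0]=2A: 1-byte ASCII. cp=U+002A
Byte[1]=EC: 3-byte lead, need 2 cont bytes. acc=0xC
Byte[2]=8D: continuation. acc=(acc<<6)|0x0D=0x30D
Byte[3]=B5: continuation. acc=(acc<<6)|0x35=0xC375
Completed: cp=U+C375 (starts at byte 1)
Byte[4]=92: INVALID lead byte (not 0xxx/110x/1110/11110)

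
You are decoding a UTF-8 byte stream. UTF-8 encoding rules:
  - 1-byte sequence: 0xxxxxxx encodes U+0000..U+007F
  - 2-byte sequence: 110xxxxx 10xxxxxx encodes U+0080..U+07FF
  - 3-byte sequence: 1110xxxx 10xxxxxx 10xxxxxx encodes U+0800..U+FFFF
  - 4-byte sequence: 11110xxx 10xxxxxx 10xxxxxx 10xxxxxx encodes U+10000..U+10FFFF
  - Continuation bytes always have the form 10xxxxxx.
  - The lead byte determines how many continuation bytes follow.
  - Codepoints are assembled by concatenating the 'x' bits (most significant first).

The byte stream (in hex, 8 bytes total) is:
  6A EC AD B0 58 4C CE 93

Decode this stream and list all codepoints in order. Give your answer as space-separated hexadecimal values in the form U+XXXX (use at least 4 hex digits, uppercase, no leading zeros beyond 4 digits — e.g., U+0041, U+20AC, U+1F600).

Answer: U+006A U+CB70 U+0058 U+004C U+0393

Derivation:
Byte[0]=6A: 1-byte ASCII. cp=U+006A
Byte[1]=EC: 3-byte lead, need 2 cont bytes. acc=0xC
Byte[2]=AD: continuation. acc=(acc<<6)|0x2D=0x32D
Byte[3]=B0: continuation. acc=(acc<<6)|0x30=0xCB70
Completed: cp=U+CB70 (starts at byte 1)
Byte[4]=58: 1-byte ASCII. cp=U+0058
Byte[5]=4C: 1-byte ASCII. cp=U+004C
Byte[6]=CE: 2-byte lead, need 1 cont bytes. acc=0xE
Byte[7]=93: continuation. acc=(acc<<6)|0x13=0x393
Completed: cp=U+0393 (starts at byte 6)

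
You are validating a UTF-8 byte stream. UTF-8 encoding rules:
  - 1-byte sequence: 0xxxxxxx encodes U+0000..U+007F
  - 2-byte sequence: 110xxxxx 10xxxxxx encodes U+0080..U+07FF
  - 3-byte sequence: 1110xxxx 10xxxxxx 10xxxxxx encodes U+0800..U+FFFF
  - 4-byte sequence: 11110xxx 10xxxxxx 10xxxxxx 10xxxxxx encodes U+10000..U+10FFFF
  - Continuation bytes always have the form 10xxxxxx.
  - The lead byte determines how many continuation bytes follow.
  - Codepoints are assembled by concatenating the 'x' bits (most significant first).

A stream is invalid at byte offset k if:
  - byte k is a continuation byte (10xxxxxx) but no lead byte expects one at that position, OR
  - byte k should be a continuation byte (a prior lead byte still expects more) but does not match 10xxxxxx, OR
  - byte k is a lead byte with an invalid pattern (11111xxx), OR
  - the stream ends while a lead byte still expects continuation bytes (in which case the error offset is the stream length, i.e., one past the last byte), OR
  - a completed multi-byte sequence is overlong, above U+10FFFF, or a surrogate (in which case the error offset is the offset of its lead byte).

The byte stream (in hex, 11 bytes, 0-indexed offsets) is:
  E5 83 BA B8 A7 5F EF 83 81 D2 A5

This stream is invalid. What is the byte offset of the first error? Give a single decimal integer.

Byte[0]=E5: 3-byte lead, need 2 cont bytes. acc=0x5
Byte[1]=83: continuation. acc=(acc<<6)|0x03=0x143
Byte[2]=BA: continuation. acc=(acc<<6)|0x3A=0x50FA
Completed: cp=U+50FA (starts at byte 0)
Byte[3]=B8: INVALID lead byte (not 0xxx/110x/1110/11110)

Answer: 3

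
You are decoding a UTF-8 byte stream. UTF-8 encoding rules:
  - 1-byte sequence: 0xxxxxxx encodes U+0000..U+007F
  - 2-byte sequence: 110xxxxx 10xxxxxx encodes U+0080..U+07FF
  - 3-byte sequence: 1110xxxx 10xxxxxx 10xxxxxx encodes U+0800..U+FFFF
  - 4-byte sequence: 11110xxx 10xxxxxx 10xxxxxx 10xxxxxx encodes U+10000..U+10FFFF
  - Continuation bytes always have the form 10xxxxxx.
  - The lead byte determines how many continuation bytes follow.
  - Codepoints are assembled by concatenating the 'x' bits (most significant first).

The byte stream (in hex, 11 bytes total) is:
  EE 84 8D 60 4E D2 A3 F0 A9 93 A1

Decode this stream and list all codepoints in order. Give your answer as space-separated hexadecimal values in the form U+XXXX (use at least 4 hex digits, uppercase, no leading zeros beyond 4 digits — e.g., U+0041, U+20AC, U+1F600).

Answer: U+E10D U+0060 U+004E U+04A3 U+294E1

Derivation:
Byte[0]=EE: 3-byte lead, need 2 cont bytes. acc=0xE
Byte[1]=84: continuation. acc=(acc<<6)|0x04=0x384
Byte[2]=8D: continuation. acc=(acc<<6)|0x0D=0xE10D
Completed: cp=U+E10D (starts at byte 0)
Byte[3]=60: 1-byte ASCII. cp=U+0060
Byte[4]=4E: 1-byte ASCII. cp=U+004E
Byte[5]=D2: 2-byte lead, need 1 cont bytes. acc=0x12
Byte[6]=A3: continuation. acc=(acc<<6)|0x23=0x4A3
Completed: cp=U+04A3 (starts at byte 5)
Byte[7]=F0: 4-byte lead, need 3 cont bytes. acc=0x0
Byte[8]=A9: continuation. acc=(acc<<6)|0x29=0x29
Byte[9]=93: continuation. acc=(acc<<6)|0x13=0xA53
Byte[10]=A1: continuation. acc=(acc<<6)|0x21=0x294E1
Completed: cp=U+294E1 (starts at byte 7)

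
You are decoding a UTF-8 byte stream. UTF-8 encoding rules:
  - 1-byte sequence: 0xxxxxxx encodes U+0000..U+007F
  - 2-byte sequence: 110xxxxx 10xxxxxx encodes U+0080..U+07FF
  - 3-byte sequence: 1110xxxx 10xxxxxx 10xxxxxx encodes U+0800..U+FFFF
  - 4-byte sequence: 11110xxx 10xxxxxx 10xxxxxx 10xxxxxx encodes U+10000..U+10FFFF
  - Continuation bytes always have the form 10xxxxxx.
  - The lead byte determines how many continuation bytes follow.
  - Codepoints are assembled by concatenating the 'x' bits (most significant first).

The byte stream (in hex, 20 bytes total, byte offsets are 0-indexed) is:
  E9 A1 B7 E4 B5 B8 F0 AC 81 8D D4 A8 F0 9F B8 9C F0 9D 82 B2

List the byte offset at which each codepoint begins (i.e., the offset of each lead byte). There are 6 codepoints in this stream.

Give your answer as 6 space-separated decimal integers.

Byte[0]=E9: 3-byte lead, need 2 cont bytes. acc=0x9
Byte[1]=A1: continuation. acc=(acc<<6)|0x21=0x261
Byte[2]=B7: continuation. acc=(acc<<6)|0x37=0x9877
Completed: cp=U+9877 (starts at byte 0)
Byte[3]=E4: 3-byte lead, need 2 cont bytes. acc=0x4
Byte[4]=B5: continuation. acc=(acc<<6)|0x35=0x135
Byte[5]=B8: continuation. acc=(acc<<6)|0x38=0x4D78
Completed: cp=U+4D78 (starts at byte 3)
Byte[6]=F0: 4-byte lead, need 3 cont bytes. acc=0x0
Byte[7]=AC: continuation. acc=(acc<<6)|0x2C=0x2C
Byte[8]=81: continuation. acc=(acc<<6)|0x01=0xB01
Byte[9]=8D: continuation. acc=(acc<<6)|0x0D=0x2C04D
Completed: cp=U+2C04D (starts at byte 6)
Byte[10]=D4: 2-byte lead, need 1 cont bytes. acc=0x14
Byte[11]=A8: continuation. acc=(acc<<6)|0x28=0x528
Completed: cp=U+0528 (starts at byte 10)
Byte[12]=F0: 4-byte lead, need 3 cont bytes. acc=0x0
Byte[13]=9F: continuation. acc=(acc<<6)|0x1F=0x1F
Byte[14]=B8: continuation. acc=(acc<<6)|0x38=0x7F8
Byte[15]=9C: continuation. acc=(acc<<6)|0x1C=0x1FE1C
Completed: cp=U+1FE1C (starts at byte 12)
Byte[16]=F0: 4-byte lead, need 3 cont bytes. acc=0x0
Byte[17]=9D: continuation. acc=(acc<<6)|0x1D=0x1D
Byte[18]=82: continuation. acc=(acc<<6)|0x02=0x742
Byte[19]=B2: continuation. acc=(acc<<6)|0x32=0x1D0B2
Completed: cp=U+1D0B2 (starts at byte 16)

Answer: 0 3 6 10 12 16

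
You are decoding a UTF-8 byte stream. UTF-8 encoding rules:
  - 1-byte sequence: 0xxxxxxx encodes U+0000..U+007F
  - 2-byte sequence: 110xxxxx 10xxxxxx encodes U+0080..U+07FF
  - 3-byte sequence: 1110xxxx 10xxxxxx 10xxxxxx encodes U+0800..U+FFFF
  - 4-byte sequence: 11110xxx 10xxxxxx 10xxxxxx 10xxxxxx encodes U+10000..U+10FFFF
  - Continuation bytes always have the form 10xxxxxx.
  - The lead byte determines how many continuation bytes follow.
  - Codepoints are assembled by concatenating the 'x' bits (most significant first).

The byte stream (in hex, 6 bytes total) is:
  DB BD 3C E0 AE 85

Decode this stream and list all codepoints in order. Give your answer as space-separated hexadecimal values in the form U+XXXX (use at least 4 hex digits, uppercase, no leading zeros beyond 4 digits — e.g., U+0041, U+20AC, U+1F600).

Byte[0]=DB: 2-byte lead, need 1 cont bytes. acc=0x1B
Byte[1]=BD: continuation. acc=(acc<<6)|0x3D=0x6FD
Completed: cp=U+06FD (starts at byte 0)
Byte[2]=3C: 1-byte ASCII. cp=U+003C
Byte[3]=E0: 3-byte lead, need 2 cont bytes. acc=0x0
Byte[4]=AE: continuation. acc=(acc<<6)|0x2E=0x2E
Byte[5]=85: continuation. acc=(acc<<6)|0x05=0xB85
Completed: cp=U+0B85 (starts at byte 3)

Answer: U+06FD U+003C U+0B85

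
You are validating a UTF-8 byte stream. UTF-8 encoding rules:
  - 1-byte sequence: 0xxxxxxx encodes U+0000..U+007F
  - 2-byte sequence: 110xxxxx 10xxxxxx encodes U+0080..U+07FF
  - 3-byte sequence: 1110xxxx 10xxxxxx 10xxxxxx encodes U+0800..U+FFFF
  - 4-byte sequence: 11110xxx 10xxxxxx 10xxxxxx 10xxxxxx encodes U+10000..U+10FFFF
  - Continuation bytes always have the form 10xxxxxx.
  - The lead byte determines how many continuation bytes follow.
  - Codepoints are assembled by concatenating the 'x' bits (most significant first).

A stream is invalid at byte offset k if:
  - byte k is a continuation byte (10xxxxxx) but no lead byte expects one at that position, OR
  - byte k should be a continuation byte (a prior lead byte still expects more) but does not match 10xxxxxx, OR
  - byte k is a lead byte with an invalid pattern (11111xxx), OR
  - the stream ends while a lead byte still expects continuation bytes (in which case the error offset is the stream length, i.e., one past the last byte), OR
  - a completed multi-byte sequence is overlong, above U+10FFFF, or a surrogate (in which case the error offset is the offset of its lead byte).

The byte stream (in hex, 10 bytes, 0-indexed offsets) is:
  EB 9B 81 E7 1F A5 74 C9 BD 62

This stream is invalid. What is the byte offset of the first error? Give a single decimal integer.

Byte[0]=EB: 3-byte lead, need 2 cont bytes. acc=0xB
Byte[1]=9B: continuation. acc=(acc<<6)|0x1B=0x2DB
Byte[2]=81: continuation. acc=(acc<<6)|0x01=0xB6C1
Completed: cp=U+B6C1 (starts at byte 0)
Byte[3]=E7: 3-byte lead, need 2 cont bytes. acc=0x7
Byte[4]=1F: expected 10xxxxxx continuation. INVALID

Answer: 4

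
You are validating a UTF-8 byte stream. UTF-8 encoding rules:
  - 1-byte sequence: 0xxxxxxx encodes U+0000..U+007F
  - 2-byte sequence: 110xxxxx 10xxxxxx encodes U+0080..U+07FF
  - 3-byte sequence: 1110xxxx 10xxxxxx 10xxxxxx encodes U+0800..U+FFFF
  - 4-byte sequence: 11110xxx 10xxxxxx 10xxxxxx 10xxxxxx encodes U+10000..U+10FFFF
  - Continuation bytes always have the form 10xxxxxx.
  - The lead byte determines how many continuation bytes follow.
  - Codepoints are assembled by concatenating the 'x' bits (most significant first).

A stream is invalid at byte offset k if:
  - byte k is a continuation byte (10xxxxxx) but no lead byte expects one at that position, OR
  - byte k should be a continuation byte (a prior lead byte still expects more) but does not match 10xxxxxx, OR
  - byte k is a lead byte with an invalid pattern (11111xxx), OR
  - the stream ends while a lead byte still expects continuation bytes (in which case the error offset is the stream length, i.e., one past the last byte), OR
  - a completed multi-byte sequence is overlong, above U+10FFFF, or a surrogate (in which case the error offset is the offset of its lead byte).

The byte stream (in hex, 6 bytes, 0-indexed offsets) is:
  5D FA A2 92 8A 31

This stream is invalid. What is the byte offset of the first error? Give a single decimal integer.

Byte[0]=5D: 1-byte ASCII. cp=U+005D
Byte[1]=FA: INVALID lead byte (not 0xxx/110x/1110/11110)

Answer: 1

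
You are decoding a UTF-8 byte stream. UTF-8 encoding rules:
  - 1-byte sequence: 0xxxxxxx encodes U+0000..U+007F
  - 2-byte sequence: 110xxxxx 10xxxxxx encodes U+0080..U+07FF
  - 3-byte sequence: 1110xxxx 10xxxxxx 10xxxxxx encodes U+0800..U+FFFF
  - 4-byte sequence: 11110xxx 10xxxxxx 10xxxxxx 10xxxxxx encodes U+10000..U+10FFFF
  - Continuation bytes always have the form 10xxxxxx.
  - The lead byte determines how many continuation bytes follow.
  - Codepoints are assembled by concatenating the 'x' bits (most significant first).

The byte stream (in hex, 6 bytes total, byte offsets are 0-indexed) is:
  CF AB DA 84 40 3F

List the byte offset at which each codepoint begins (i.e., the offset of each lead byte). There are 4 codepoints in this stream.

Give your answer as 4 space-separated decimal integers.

Answer: 0 2 4 5

Derivation:
Byte[0]=CF: 2-byte lead, need 1 cont bytes. acc=0xF
Byte[1]=AB: continuation. acc=(acc<<6)|0x2B=0x3EB
Completed: cp=U+03EB (starts at byte 0)
Byte[2]=DA: 2-byte lead, need 1 cont bytes. acc=0x1A
Byte[3]=84: continuation. acc=(acc<<6)|0x04=0x684
Completed: cp=U+0684 (starts at byte 2)
Byte[4]=40: 1-byte ASCII. cp=U+0040
Byte[5]=3F: 1-byte ASCII. cp=U+003F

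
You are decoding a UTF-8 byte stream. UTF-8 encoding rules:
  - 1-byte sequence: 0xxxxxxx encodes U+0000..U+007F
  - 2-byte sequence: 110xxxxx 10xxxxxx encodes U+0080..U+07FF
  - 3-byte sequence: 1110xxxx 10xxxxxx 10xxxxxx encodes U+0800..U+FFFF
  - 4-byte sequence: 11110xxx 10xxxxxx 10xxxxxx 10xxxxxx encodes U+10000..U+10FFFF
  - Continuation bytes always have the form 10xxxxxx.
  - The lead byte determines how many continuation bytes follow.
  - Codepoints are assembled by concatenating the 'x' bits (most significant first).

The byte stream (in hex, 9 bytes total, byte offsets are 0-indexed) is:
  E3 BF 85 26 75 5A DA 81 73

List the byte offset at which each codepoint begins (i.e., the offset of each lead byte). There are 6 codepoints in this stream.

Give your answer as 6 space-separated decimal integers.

Answer: 0 3 4 5 6 8

Derivation:
Byte[0]=E3: 3-byte lead, need 2 cont bytes. acc=0x3
Byte[1]=BF: continuation. acc=(acc<<6)|0x3F=0xFF
Byte[2]=85: continuation. acc=(acc<<6)|0x05=0x3FC5
Completed: cp=U+3FC5 (starts at byte 0)
Byte[3]=26: 1-byte ASCII. cp=U+0026
Byte[4]=75: 1-byte ASCII. cp=U+0075
Byte[5]=5A: 1-byte ASCII. cp=U+005A
Byte[6]=DA: 2-byte lead, need 1 cont bytes. acc=0x1A
Byte[7]=81: continuation. acc=(acc<<6)|0x01=0x681
Completed: cp=U+0681 (starts at byte 6)
Byte[8]=73: 1-byte ASCII. cp=U+0073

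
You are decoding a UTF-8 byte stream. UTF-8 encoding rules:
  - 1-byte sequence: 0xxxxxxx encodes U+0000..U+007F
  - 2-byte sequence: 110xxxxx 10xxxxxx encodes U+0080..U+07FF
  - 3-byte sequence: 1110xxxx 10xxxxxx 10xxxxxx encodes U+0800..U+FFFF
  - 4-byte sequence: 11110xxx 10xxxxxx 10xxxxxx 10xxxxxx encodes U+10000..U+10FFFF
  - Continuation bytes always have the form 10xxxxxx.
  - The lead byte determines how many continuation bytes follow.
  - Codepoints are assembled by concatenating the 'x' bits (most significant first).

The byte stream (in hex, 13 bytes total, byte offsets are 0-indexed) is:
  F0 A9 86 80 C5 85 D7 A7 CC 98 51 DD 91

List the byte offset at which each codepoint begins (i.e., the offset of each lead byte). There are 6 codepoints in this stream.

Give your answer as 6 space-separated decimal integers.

Byte[0]=F0: 4-byte lead, need 3 cont bytes. acc=0x0
Byte[1]=A9: continuation. acc=(acc<<6)|0x29=0x29
Byte[2]=86: continuation. acc=(acc<<6)|0x06=0xA46
Byte[3]=80: continuation. acc=(acc<<6)|0x00=0x29180
Completed: cp=U+29180 (starts at byte 0)
Byte[4]=C5: 2-byte lead, need 1 cont bytes. acc=0x5
Byte[5]=85: continuation. acc=(acc<<6)|0x05=0x145
Completed: cp=U+0145 (starts at byte 4)
Byte[6]=D7: 2-byte lead, need 1 cont bytes. acc=0x17
Byte[7]=A7: continuation. acc=(acc<<6)|0x27=0x5E7
Completed: cp=U+05E7 (starts at byte 6)
Byte[8]=CC: 2-byte lead, need 1 cont bytes. acc=0xC
Byte[9]=98: continuation. acc=(acc<<6)|0x18=0x318
Completed: cp=U+0318 (starts at byte 8)
Byte[10]=51: 1-byte ASCII. cp=U+0051
Byte[11]=DD: 2-byte lead, need 1 cont bytes. acc=0x1D
Byte[12]=91: continuation. acc=(acc<<6)|0x11=0x751
Completed: cp=U+0751 (starts at byte 11)

Answer: 0 4 6 8 10 11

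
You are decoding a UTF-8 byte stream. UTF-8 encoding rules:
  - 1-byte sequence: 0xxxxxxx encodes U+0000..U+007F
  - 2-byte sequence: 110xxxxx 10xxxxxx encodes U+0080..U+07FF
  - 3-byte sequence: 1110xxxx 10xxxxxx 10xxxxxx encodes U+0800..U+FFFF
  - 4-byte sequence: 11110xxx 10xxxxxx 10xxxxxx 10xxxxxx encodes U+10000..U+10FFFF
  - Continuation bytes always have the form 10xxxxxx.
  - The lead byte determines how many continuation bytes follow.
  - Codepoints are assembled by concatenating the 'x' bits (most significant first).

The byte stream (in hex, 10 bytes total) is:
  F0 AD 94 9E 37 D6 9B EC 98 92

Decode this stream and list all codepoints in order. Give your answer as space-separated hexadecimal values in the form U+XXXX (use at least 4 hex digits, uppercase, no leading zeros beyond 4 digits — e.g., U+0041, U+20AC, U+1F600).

Answer: U+2D51E U+0037 U+059B U+C612

Derivation:
Byte[0]=F0: 4-byte lead, need 3 cont bytes. acc=0x0
Byte[1]=AD: continuation. acc=(acc<<6)|0x2D=0x2D
Byte[2]=94: continuation. acc=(acc<<6)|0x14=0xB54
Byte[3]=9E: continuation. acc=(acc<<6)|0x1E=0x2D51E
Completed: cp=U+2D51E (starts at byte 0)
Byte[4]=37: 1-byte ASCII. cp=U+0037
Byte[5]=D6: 2-byte lead, need 1 cont bytes. acc=0x16
Byte[6]=9B: continuation. acc=(acc<<6)|0x1B=0x59B
Completed: cp=U+059B (starts at byte 5)
Byte[7]=EC: 3-byte lead, need 2 cont bytes. acc=0xC
Byte[8]=98: continuation. acc=(acc<<6)|0x18=0x318
Byte[9]=92: continuation. acc=(acc<<6)|0x12=0xC612
Completed: cp=U+C612 (starts at byte 7)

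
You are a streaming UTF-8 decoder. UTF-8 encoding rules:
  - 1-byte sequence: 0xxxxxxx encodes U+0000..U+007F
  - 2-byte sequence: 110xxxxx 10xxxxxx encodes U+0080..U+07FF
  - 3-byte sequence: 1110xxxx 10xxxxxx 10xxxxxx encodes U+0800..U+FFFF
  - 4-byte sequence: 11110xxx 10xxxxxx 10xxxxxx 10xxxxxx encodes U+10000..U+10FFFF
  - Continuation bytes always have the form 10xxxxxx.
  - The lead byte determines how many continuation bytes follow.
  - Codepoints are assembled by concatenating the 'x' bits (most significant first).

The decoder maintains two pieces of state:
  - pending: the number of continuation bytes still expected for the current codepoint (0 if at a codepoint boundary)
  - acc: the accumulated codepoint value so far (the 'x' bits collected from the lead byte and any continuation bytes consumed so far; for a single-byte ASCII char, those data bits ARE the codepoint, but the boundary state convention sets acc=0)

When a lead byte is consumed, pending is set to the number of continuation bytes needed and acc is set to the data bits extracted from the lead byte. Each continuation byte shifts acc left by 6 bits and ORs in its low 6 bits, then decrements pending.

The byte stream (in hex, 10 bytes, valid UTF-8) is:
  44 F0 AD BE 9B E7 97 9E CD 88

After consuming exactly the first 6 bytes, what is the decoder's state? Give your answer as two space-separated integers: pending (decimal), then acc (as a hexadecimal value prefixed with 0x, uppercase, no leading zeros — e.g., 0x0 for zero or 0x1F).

Byte[0]=44: 1-byte. pending=0, acc=0x0
Byte[1]=F0: 4-byte lead. pending=3, acc=0x0
Byte[2]=AD: continuation. acc=(acc<<6)|0x2D=0x2D, pending=2
Byte[3]=BE: continuation. acc=(acc<<6)|0x3E=0xB7E, pending=1
Byte[4]=9B: continuation. acc=(acc<<6)|0x1B=0x2DF9B, pending=0
Byte[5]=E7: 3-byte lead. pending=2, acc=0x7

Answer: 2 0x7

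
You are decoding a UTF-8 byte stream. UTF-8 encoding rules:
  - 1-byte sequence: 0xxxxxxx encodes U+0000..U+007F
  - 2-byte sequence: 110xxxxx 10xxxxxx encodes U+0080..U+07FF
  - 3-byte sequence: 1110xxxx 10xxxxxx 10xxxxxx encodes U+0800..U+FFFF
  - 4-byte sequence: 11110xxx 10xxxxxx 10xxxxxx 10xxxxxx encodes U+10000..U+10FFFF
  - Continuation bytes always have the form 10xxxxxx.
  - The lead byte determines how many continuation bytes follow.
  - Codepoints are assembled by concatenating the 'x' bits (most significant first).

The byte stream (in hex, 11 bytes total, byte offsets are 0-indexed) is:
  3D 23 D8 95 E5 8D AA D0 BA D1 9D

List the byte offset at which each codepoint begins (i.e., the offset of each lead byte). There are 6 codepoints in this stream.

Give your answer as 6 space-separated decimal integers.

Byte[0]=3D: 1-byte ASCII. cp=U+003D
Byte[1]=23: 1-byte ASCII. cp=U+0023
Byte[2]=D8: 2-byte lead, need 1 cont bytes. acc=0x18
Byte[3]=95: continuation. acc=(acc<<6)|0x15=0x615
Completed: cp=U+0615 (starts at byte 2)
Byte[4]=E5: 3-byte lead, need 2 cont bytes. acc=0x5
Byte[5]=8D: continuation. acc=(acc<<6)|0x0D=0x14D
Byte[6]=AA: continuation. acc=(acc<<6)|0x2A=0x536A
Completed: cp=U+536A (starts at byte 4)
Byte[7]=D0: 2-byte lead, need 1 cont bytes. acc=0x10
Byte[8]=BA: continuation. acc=(acc<<6)|0x3A=0x43A
Completed: cp=U+043A (starts at byte 7)
Byte[9]=D1: 2-byte lead, need 1 cont bytes. acc=0x11
Byte[10]=9D: continuation. acc=(acc<<6)|0x1D=0x45D
Completed: cp=U+045D (starts at byte 9)

Answer: 0 1 2 4 7 9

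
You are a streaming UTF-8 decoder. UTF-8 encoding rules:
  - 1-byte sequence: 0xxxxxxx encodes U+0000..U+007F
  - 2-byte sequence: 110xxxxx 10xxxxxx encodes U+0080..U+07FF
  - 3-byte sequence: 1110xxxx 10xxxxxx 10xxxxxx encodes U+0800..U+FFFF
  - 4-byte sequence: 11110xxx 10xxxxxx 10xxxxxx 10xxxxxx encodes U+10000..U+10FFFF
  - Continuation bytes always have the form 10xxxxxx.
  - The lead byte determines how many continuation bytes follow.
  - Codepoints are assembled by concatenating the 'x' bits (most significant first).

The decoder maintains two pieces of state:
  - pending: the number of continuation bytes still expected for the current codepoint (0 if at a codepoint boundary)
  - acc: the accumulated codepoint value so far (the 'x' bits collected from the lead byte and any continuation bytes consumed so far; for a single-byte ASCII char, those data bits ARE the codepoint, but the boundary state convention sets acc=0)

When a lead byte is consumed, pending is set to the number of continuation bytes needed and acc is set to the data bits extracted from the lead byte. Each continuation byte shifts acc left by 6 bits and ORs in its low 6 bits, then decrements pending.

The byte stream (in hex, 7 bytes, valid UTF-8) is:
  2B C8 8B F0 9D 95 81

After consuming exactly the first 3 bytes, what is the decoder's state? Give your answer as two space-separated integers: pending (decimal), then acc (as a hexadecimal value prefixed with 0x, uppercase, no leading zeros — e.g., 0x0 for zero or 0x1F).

Byte[0]=2B: 1-byte. pending=0, acc=0x0
Byte[1]=C8: 2-byte lead. pending=1, acc=0x8
Byte[2]=8B: continuation. acc=(acc<<6)|0x0B=0x20B, pending=0

Answer: 0 0x20B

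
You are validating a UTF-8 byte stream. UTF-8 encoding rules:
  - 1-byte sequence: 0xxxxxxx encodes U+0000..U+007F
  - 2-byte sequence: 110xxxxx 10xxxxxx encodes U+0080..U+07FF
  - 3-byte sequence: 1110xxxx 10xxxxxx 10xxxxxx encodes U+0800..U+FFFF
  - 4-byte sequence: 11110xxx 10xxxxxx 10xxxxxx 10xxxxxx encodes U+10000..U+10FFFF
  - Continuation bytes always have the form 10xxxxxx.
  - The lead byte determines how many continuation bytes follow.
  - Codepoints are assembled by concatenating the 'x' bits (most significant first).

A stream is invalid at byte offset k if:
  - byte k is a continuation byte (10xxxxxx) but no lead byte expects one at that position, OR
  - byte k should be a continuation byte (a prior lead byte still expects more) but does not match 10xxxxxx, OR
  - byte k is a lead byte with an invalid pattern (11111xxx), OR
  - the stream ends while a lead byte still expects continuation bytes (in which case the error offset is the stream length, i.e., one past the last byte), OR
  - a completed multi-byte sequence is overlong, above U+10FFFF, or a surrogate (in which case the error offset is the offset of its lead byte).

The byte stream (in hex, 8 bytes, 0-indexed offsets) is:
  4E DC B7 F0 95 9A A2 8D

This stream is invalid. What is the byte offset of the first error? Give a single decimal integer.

Answer: 7

Derivation:
Byte[0]=4E: 1-byte ASCII. cp=U+004E
Byte[1]=DC: 2-byte lead, need 1 cont bytes. acc=0x1C
Byte[2]=B7: continuation. acc=(acc<<6)|0x37=0x737
Completed: cp=U+0737 (starts at byte 1)
Byte[3]=F0: 4-byte lead, need 3 cont bytes. acc=0x0
Byte[4]=95: continuation. acc=(acc<<6)|0x15=0x15
Byte[5]=9A: continuation. acc=(acc<<6)|0x1A=0x55A
Byte[6]=A2: continuation. acc=(acc<<6)|0x22=0x156A2
Completed: cp=U+156A2 (starts at byte 3)
Byte[7]=8D: INVALID lead byte (not 0xxx/110x/1110/11110)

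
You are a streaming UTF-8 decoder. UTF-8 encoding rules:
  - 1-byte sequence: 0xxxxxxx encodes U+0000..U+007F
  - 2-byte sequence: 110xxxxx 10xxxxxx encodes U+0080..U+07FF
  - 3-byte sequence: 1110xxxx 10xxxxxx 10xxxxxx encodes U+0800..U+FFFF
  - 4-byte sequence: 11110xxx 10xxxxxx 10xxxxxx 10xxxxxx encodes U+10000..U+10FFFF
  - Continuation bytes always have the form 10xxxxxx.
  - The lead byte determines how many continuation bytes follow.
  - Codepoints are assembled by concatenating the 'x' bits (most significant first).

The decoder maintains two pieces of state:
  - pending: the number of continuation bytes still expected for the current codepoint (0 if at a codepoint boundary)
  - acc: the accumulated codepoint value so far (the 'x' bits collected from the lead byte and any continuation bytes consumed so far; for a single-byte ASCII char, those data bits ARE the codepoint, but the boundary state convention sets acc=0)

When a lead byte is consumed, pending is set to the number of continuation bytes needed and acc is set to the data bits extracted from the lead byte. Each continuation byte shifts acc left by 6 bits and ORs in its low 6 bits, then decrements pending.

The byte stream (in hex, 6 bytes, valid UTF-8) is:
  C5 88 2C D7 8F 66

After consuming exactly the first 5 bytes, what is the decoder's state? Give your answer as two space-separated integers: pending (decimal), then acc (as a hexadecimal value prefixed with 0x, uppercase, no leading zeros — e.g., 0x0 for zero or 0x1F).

Byte[0]=C5: 2-byte lead. pending=1, acc=0x5
Byte[1]=88: continuation. acc=(acc<<6)|0x08=0x148, pending=0
Byte[2]=2C: 1-byte. pending=0, acc=0x0
Byte[3]=D7: 2-byte lead. pending=1, acc=0x17
Byte[4]=8F: continuation. acc=(acc<<6)|0x0F=0x5CF, pending=0

Answer: 0 0x5CF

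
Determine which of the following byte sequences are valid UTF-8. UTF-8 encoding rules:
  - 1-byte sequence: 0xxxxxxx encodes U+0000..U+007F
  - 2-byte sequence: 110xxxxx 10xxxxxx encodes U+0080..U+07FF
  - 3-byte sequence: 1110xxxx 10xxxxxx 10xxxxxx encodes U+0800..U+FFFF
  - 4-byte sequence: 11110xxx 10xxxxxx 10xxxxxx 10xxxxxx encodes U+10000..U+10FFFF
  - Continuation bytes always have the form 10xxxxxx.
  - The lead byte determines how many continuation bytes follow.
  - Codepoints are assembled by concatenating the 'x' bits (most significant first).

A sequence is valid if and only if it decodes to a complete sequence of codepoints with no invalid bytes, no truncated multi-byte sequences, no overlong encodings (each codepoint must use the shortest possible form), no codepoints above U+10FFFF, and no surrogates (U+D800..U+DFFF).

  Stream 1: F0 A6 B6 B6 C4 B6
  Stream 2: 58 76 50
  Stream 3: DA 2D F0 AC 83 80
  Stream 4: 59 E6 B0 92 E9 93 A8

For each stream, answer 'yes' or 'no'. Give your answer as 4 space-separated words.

Stream 1: decodes cleanly. VALID
Stream 2: decodes cleanly. VALID
Stream 3: error at byte offset 1. INVALID
Stream 4: decodes cleanly. VALID

Answer: yes yes no yes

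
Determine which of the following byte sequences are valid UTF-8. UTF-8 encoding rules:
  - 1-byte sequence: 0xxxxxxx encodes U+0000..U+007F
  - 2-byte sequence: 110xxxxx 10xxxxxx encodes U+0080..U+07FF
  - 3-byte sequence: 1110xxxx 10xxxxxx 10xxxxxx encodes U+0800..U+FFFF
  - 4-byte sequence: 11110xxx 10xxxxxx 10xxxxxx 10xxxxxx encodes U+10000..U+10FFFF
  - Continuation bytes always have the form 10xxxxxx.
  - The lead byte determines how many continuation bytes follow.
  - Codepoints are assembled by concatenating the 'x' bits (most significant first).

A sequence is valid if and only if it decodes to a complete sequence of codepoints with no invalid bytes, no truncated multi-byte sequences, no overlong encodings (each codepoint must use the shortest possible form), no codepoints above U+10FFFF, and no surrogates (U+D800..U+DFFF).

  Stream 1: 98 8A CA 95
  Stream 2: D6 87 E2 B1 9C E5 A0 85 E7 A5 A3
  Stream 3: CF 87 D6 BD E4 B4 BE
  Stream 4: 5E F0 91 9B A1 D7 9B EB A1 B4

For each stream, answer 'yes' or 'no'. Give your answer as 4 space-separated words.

Stream 1: error at byte offset 0. INVALID
Stream 2: decodes cleanly. VALID
Stream 3: decodes cleanly. VALID
Stream 4: decodes cleanly. VALID

Answer: no yes yes yes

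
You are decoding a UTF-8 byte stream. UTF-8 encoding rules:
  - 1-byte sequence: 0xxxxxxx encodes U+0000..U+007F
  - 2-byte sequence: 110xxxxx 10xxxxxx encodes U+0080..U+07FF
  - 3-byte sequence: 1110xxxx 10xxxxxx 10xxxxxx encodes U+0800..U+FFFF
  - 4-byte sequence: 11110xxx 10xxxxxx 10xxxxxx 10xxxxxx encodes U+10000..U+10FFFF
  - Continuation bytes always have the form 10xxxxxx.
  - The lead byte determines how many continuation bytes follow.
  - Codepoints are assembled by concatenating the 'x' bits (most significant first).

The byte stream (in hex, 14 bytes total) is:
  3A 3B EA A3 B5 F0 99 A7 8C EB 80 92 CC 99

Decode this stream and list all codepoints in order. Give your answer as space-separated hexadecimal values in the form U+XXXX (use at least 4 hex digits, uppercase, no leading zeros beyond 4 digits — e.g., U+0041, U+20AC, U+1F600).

Answer: U+003A U+003B U+A8F5 U+199CC U+B012 U+0319

Derivation:
Byte[0]=3A: 1-byte ASCII. cp=U+003A
Byte[1]=3B: 1-byte ASCII. cp=U+003B
Byte[2]=EA: 3-byte lead, need 2 cont bytes. acc=0xA
Byte[3]=A3: continuation. acc=(acc<<6)|0x23=0x2A3
Byte[4]=B5: continuation. acc=(acc<<6)|0x35=0xA8F5
Completed: cp=U+A8F5 (starts at byte 2)
Byte[5]=F0: 4-byte lead, need 3 cont bytes. acc=0x0
Byte[6]=99: continuation. acc=(acc<<6)|0x19=0x19
Byte[7]=A7: continuation. acc=(acc<<6)|0x27=0x667
Byte[8]=8C: continuation. acc=(acc<<6)|0x0C=0x199CC
Completed: cp=U+199CC (starts at byte 5)
Byte[9]=EB: 3-byte lead, need 2 cont bytes. acc=0xB
Byte[10]=80: continuation. acc=(acc<<6)|0x00=0x2C0
Byte[11]=92: continuation. acc=(acc<<6)|0x12=0xB012
Completed: cp=U+B012 (starts at byte 9)
Byte[12]=CC: 2-byte lead, need 1 cont bytes. acc=0xC
Byte[13]=99: continuation. acc=(acc<<6)|0x19=0x319
Completed: cp=U+0319 (starts at byte 12)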